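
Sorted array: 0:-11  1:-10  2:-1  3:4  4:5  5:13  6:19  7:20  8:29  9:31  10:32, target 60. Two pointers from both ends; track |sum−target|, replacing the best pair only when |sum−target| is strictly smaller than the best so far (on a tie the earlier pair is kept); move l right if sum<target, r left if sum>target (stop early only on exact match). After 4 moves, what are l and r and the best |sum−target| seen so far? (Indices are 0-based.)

l=4, r=10, best |Δ|=24

l=0 r=10: -11+32=21 d=39 *, l++
l=1 r=10: -10+32=22 d=38 *, l++
l=2 r=10: -1+32=31 d=29 *, l++
l=3 r=10: 4+32=36 d=24 *, l++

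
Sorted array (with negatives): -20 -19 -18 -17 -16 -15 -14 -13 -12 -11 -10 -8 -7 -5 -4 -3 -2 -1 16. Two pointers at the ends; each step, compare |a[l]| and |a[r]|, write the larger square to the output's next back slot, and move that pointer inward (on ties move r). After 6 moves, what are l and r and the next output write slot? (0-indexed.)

l=5, r=17, next write slot=12

[0,18] |-20|>|16| out[18]=400 → l++
[1,18] |-19|>|16| out[17]=361 → l++
[2,18] |-18|>|16| out[16]=324 → l++
[3,18] |-17|>|16| out[15]=289 → l++
[4,18] |-16|<=|16| out[14]=256 → r--
[4,17] |-16|>|-1| out[13]=256 → l++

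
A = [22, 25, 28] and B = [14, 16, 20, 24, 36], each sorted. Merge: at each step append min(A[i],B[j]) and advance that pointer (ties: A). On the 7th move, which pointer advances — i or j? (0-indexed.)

[i=0,j=0] A[i]=22>B[j]=14 take 14 → j++
[i=0,j=1] A[i]=22>B[j]=16 take 16 → j++
[i=0,j=2] A[i]=22>B[j]=20 take 20 → j++
[i=0,j=3] A[i]=22<=B[j]=24 take 22 → i++
[i=1,j=3] A[i]=25>B[j]=24 take 24 → j++
[i=1,j=4] A[i]=25<=B[j]=36 take 25 → i++
[i=2,j=4] A[i]=28<=B[j]=36 take 28 → i++

i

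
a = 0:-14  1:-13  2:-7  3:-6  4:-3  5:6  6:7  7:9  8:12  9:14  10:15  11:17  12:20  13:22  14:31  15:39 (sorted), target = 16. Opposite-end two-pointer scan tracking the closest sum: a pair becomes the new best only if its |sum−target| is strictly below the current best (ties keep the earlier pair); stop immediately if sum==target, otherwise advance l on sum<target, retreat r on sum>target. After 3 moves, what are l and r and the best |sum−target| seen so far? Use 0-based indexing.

l=1, r=13, best |Δ|=1

l=0 r=15: -14+39=25 d=9 *, r--
l=0 r=14: -14+31=17 d=1 *, r--
l=0 r=13: -14+22=8 d=8, l++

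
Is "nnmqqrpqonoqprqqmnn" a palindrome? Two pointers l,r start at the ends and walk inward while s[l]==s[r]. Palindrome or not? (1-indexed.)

palindrome

l=1 r=19: 'n'=='n', l++,r--
l=2 r=18: 'n'=='n', l++,r--
l=3 r=17: 'm'=='m', l++,r--
l=4 r=16: 'q'=='q', l++,r--
l=5 r=15: 'q'=='q', l++,r--
l=6 r=14: 'r'=='r', l++,r--
l=7 r=13: 'p'=='p', l++,r--
l=8 r=12: 'q'=='q', l++,r--
l=9 r=11: 'o'=='o', l++,r--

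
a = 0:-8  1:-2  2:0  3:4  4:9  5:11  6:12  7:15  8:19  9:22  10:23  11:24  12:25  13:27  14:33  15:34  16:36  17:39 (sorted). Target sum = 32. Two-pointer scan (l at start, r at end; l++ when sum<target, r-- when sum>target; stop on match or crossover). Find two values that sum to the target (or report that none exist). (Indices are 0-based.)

(-2, 34)

[0,17] -8+39=31 <32 → l++
[1,17] -2+39=37 >32 → r--
[1,16] -2+36=34 >32 → r--
[1,15] -2+34=32 → found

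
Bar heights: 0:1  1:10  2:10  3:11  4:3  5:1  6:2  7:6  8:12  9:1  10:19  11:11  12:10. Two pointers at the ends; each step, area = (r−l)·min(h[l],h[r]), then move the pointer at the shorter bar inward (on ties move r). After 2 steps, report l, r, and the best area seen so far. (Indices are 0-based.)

[0,12] min(1,10)*12=12 best=12 * → l++
[1,12] min(10,10)*11=110 best=110 * → r--

l=1, r=11, best area=110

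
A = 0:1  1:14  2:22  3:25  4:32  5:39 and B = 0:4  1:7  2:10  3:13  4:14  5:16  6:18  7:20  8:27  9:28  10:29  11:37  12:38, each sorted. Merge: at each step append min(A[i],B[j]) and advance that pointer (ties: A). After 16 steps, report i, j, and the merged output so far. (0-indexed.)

i=5, j=11, merged so far=[1, 4, 7, 10, 13, 14, 14, 16, 18, 20, 22, 25, 27, 28, 29, 32]

i=0 j=0: A[i]=1<=B[j]=4 take 1, i++
i=1 j=0: A[i]=14>B[j]=4 take 4, j++
i=1 j=1: A[i]=14>B[j]=7 take 7, j++
i=1 j=2: A[i]=14>B[j]=10 take 10, j++
i=1 j=3: A[i]=14>B[j]=13 take 13, j++
i=1 j=4: A[i]=14<=B[j]=14 take 14, i++
i=2 j=4: A[i]=22>B[j]=14 take 14, j++
i=2 j=5: A[i]=22>B[j]=16 take 16, j++
i=2 j=6: A[i]=22>B[j]=18 take 18, j++
i=2 j=7: A[i]=22>B[j]=20 take 20, j++
i=2 j=8: A[i]=22<=B[j]=27 take 22, i++
i=3 j=8: A[i]=25<=B[j]=27 take 25, i++
i=4 j=8: A[i]=32>B[j]=27 take 27, j++
i=4 j=9: A[i]=32>B[j]=28 take 28, j++
i=4 j=10: A[i]=32>B[j]=29 take 29, j++
i=4 j=11: A[i]=32<=B[j]=37 take 32, i++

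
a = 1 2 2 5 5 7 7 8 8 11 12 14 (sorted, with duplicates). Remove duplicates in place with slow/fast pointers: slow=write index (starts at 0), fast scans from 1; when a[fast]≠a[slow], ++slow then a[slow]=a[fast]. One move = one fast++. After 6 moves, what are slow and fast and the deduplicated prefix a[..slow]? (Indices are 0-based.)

(s=0,f=1) a[fast]=2≠a[slow]=1 write a[1]=2 → slow++,fast++
(s=1,f=2) a[fast]=2=a[slow] dup → fast++
(s=1,f=3) a[fast]=5≠a[slow]=2 write a[2]=5 → slow++,fast++
(s=2,f=4) a[fast]=5=a[slow] dup → fast++
(s=2,f=5) a[fast]=7≠a[slow]=5 write a[3]=7 → slow++,fast++
(s=3,f=6) a[fast]=7=a[slow] dup → fast++

slow=3, fast=7, prefix=[1, 2, 5, 7]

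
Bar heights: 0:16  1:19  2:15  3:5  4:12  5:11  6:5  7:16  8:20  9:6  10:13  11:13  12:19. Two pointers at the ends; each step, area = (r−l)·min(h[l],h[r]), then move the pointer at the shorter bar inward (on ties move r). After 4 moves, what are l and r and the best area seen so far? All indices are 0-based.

l=1, r=9, best area=209

l=0 r=12: min(16,19)*12=192 best=192 *, l++
l=1 r=12: min(19,19)*11=209 best=209 *, r--
l=1 r=11: min(19,13)*10=130 best=209, r--
l=1 r=10: min(19,13)*9=117 best=209, r--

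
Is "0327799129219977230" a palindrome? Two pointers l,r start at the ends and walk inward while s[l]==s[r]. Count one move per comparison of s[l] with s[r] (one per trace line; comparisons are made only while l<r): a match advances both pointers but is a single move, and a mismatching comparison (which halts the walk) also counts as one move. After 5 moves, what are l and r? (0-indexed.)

[0,18] '0'=='0' → l++,r--
[1,17] '3'=='3' → l++,r--
[2,16] '2'=='2' → l++,r--
[3,15] '7'=='7' → l++,r--
[4,14] '7'=='7' → l++,r--

l=5, r=13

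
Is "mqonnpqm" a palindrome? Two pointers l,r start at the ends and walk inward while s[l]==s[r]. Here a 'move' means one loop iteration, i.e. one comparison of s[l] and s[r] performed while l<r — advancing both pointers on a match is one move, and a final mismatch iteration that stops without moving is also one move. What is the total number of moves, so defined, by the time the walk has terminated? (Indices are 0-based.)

3 moves

l=0 r=7: 'm'=='m', l++,r--
l=1 r=6: 'q'=='q', l++,r--
l=2 r=5: 'o'!='p', stop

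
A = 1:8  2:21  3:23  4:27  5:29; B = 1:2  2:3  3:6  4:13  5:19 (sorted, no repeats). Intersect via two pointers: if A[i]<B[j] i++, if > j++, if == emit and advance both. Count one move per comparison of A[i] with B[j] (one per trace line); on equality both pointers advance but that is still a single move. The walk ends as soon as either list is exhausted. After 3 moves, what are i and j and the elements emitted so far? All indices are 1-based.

i=1, j=4, emitted=[]

i=1 j=1: 8>2, j++
i=1 j=2: 8>3, j++
i=1 j=3: 8>6, j++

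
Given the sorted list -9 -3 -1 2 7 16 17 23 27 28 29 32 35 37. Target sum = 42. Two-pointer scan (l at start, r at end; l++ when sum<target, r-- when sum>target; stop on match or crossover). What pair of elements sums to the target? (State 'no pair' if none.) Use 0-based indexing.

[0,13] -9+37=28 <42 → l++
[1,13] -3+37=34 <42 → l++
[2,13] -1+37=36 <42 → l++
[3,13] 2+37=39 <42 → l++
[4,13] 7+37=44 >42 → r--
[4,12] 7+35=42 → found

(7, 35)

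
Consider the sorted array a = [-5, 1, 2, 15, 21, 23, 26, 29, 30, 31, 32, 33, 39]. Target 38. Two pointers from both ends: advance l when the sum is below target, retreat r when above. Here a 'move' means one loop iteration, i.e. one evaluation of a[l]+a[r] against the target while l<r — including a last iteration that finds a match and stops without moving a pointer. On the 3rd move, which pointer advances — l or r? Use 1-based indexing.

l

[1,13] -5+39=34 <38 → l++
[2,13] 1+39=40 >38 → r--
[2,12] 1+33=34 <38 → l++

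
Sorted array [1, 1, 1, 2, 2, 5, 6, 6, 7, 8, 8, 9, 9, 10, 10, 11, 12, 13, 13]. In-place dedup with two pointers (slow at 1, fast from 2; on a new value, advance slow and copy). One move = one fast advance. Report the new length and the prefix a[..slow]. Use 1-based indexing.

length 11; prefix = [1, 2, 5, 6, 7, 8, 9, 10, 11, 12, 13]

slow=1 fast=2: a[fast]=1=a[slow] dup, fast++
slow=1 fast=3: a[fast]=1=a[slow] dup, fast++
slow=1 fast=4: a[fast]=2≠a[slow]=1 write a[2]=2, slow++,fast++
slow=2 fast=5: a[fast]=2=a[slow] dup, fast++
slow=2 fast=6: a[fast]=5≠a[slow]=2 write a[3]=5, slow++,fast++
slow=3 fast=7: a[fast]=6≠a[slow]=5 write a[4]=6, slow++,fast++
slow=4 fast=8: a[fast]=6=a[slow] dup, fast++
slow=4 fast=9: a[fast]=7≠a[slow]=6 write a[5]=7, slow++,fast++
slow=5 fast=10: a[fast]=8≠a[slow]=7 write a[6]=8, slow++,fast++
slow=6 fast=11: a[fast]=8=a[slow] dup, fast++
slow=6 fast=12: a[fast]=9≠a[slow]=8 write a[7]=9, slow++,fast++
slow=7 fast=13: a[fast]=9=a[slow] dup, fast++
slow=7 fast=14: a[fast]=10≠a[slow]=9 write a[8]=10, slow++,fast++
slow=8 fast=15: a[fast]=10=a[slow] dup, fast++
slow=8 fast=16: a[fast]=11≠a[slow]=10 write a[9]=11, slow++,fast++
slow=9 fast=17: a[fast]=12≠a[slow]=11 write a[10]=12, slow++,fast++
slow=10 fast=18: a[fast]=13≠a[slow]=12 write a[11]=13, slow++,fast++
slow=11 fast=19: a[fast]=13=a[slow] dup, fast++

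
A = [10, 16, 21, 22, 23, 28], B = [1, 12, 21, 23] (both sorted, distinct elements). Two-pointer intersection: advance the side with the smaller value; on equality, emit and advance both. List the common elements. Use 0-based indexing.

i=0 j=0: 10>1, j++
i=0 j=1: 10<12, i++
i=1 j=1: 16>12, j++
i=1 j=2: 16<21, i++
i=2 j=2: 21==21 emit, i++,j++
i=3 j=3: 22<23, i++
i=4 j=3: 23==23 emit, i++,j++

intersection = [21, 23]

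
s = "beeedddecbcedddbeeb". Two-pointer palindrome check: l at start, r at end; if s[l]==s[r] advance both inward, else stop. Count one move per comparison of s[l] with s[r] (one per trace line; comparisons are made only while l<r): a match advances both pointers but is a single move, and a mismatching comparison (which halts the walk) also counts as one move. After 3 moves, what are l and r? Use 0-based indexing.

l=3, r=15

l=0 r=18: 'b'=='b', l++,r--
l=1 r=17: 'e'=='e', l++,r--
l=2 r=16: 'e'=='e', l++,r--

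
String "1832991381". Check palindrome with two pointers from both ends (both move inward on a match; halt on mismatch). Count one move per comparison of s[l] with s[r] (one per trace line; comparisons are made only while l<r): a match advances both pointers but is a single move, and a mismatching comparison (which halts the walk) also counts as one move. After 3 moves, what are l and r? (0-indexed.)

l=3, r=6

[0,9] '1'=='1' → l++,r--
[1,8] '8'=='8' → l++,r--
[2,7] '3'=='3' → l++,r--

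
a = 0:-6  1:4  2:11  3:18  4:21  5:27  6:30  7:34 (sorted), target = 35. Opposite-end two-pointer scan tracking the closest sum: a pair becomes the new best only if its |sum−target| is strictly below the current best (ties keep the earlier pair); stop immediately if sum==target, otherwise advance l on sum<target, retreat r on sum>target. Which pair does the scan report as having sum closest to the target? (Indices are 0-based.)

pair (4, 30) with sum 34 (|Δ|=1)

l=0 r=7: -6+34=28 d=7 *, l++
l=1 r=7: 4+34=38 d=3 *, r--
l=1 r=6: 4+30=34 d=1 *, l++
l=2 r=6: 11+30=41 d=6, r--
l=2 r=5: 11+27=38 d=3, r--
l=2 r=4: 11+21=32 d=3, l++
l=3 r=4: 18+21=39 d=4, r--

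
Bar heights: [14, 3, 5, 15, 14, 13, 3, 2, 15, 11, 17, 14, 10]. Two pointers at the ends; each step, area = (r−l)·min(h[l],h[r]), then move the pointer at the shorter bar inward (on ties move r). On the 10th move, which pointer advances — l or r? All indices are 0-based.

l

[0,12] min(14,10)*12=120 best=120 * → r--
[0,11] min(14,14)*11=154 best=154 * → r--
[0,10] min(14,17)*10=140 best=154 → l++
[1,10] min(3,17)*9=27 best=154 → l++
[2,10] min(5,17)*8=40 best=154 → l++
[3,10] min(15,17)*7=105 best=154 → l++
[4,10] min(14,17)*6=84 best=154 → l++
[5,10] min(13,17)*5=65 best=154 → l++
[6,10] min(3,17)*4=12 best=154 → l++
[7,10] min(2,17)*3=6 best=154 → l++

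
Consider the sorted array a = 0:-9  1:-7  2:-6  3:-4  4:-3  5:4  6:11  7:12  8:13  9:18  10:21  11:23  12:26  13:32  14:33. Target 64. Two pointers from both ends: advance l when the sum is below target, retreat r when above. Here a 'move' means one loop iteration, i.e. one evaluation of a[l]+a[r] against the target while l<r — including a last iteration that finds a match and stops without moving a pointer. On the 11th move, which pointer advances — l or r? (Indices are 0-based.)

l=0 r=14: -9+33=24 <64, l++
l=1 r=14: -7+33=26 <64, l++
l=2 r=14: -6+33=27 <64, l++
l=3 r=14: -4+33=29 <64, l++
l=4 r=14: -3+33=30 <64, l++
l=5 r=14: 4+33=37 <64, l++
l=6 r=14: 11+33=44 <64, l++
l=7 r=14: 12+33=45 <64, l++
l=8 r=14: 13+33=46 <64, l++
l=9 r=14: 18+33=51 <64, l++
l=10 r=14: 21+33=54 <64, l++

l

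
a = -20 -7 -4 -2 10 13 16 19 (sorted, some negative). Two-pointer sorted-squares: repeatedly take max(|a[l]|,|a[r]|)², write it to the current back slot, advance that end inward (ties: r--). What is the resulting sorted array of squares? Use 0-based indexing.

[4, 16, 49, 100, 169, 256, 361, 400]

l=0 r=7: |-20|>|19| out[7]=400, l++
l=1 r=7: |-7|<=|19| out[6]=361, r--
l=1 r=6: |-7|<=|16| out[5]=256, r--
l=1 r=5: |-7|<=|13| out[4]=169, r--
l=1 r=4: |-7|<=|10| out[3]=100, r--
l=1 r=3: |-7|>|-2| out[2]=49, l++
l=2 r=3: |-4|>|-2| out[1]=16, l++
l=3 r=3: |-2|<=|-2| out[0]=4, r--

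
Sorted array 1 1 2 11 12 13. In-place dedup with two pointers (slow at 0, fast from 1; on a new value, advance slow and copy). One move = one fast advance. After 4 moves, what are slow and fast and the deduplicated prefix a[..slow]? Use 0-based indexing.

slow=0 fast=1: a[fast]=1=a[slow] dup, fast++
slow=0 fast=2: a[fast]=2≠a[slow]=1 write a[1]=2, slow++,fast++
slow=1 fast=3: a[fast]=11≠a[slow]=2 write a[2]=11, slow++,fast++
slow=2 fast=4: a[fast]=12≠a[slow]=11 write a[3]=12, slow++,fast++

slow=3, fast=5, prefix=[1, 2, 11, 12]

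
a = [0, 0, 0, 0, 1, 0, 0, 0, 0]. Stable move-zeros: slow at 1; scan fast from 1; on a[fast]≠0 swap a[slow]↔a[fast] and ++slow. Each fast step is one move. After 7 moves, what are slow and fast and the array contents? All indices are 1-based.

slow=2, fast=8, a=[1, 0, 0, 0, 0, 0, 0, 0, 0]

slow=1 fast=1: a[fast]=0, fast++
slow=1 fast=2: a[fast]=0, fast++
slow=1 fast=3: a[fast]=0, fast++
slow=1 fast=4: a[fast]=0, fast++
slow=1 fast=5: a[fast]=1≠0 swap→a[1]=1, slow++,fast++
slow=2 fast=6: a[fast]=0, fast++
slow=2 fast=7: a[fast]=0, fast++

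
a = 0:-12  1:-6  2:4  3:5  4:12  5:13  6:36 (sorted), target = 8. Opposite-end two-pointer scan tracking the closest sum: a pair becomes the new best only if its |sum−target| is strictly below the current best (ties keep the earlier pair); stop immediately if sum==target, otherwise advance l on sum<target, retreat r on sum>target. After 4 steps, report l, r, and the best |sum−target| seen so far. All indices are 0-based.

[0,6] -12+36=24 d=16 * → r--
[0,5] -12+13=1 d=7 * → l++
[1,5] -6+13=7 d=1 * → l++
[2,5] 4+13=17 d=9 → r--

l=2, r=4, best |Δ|=1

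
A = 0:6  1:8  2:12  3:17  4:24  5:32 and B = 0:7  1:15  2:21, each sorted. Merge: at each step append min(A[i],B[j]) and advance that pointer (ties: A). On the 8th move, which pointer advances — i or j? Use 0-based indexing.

i

i=0 j=0: A[i]=6<=B[j]=7 take 6, i++
i=1 j=0: A[i]=8>B[j]=7 take 7, j++
i=1 j=1: A[i]=8<=B[j]=15 take 8, i++
i=2 j=1: A[i]=12<=B[j]=15 take 12, i++
i=3 j=1: A[i]=17>B[j]=15 take 15, j++
i=3 j=2: A[i]=17<=B[j]=21 take 17, i++
i=4 j=2: A[i]=24>B[j]=21 take 21, j++
i=4 j=3: B done, take A[i]=24, i++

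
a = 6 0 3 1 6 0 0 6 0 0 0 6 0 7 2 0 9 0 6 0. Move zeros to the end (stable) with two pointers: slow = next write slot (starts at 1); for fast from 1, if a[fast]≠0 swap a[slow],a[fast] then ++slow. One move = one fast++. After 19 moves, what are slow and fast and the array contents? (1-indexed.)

slow=11, fast=20, a=[6, 3, 1, 6, 6, 6, 7, 2, 9, 6, 0, 0, 0, 0, 0, 0, 0, 0, 0, 0]

(s=1,f=1) a[fast]=6≠0 swap→a[1]=6 → slow++,fast++
(s=2,f=2) a[fast]=0 → fast++
(s=2,f=3) a[fast]=3≠0 swap→a[2]=3 → slow++,fast++
(s=3,f=4) a[fast]=1≠0 swap→a[3]=1 → slow++,fast++
(s=4,f=5) a[fast]=6≠0 swap→a[4]=6 → slow++,fast++
(s=5,f=6) a[fast]=0 → fast++
(s=5,f=7) a[fast]=0 → fast++
(s=5,f=8) a[fast]=6≠0 swap→a[5]=6 → slow++,fast++
(s=6,f=9) a[fast]=0 → fast++
(s=6,f=10) a[fast]=0 → fast++
(s=6,f=11) a[fast]=0 → fast++
(s=6,f=12) a[fast]=6≠0 swap→a[6]=6 → slow++,fast++
(s=7,f=13) a[fast]=0 → fast++
(s=7,f=14) a[fast]=7≠0 swap→a[7]=7 → slow++,fast++
(s=8,f=15) a[fast]=2≠0 swap→a[8]=2 → slow++,fast++
(s=9,f=16) a[fast]=0 → fast++
(s=9,f=17) a[fast]=9≠0 swap→a[9]=9 → slow++,fast++
(s=10,f=18) a[fast]=0 → fast++
(s=10,f=19) a[fast]=6≠0 swap→a[10]=6 → slow++,fast++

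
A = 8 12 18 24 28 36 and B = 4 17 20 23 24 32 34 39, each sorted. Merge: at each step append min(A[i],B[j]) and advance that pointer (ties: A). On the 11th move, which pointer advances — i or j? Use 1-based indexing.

[i=1,j=1] A[i]=8>B[j]=4 take 4 → j++
[i=1,j=2] A[i]=8<=B[j]=17 take 8 → i++
[i=2,j=2] A[i]=12<=B[j]=17 take 12 → i++
[i=3,j=2] A[i]=18>B[j]=17 take 17 → j++
[i=3,j=3] A[i]=18<=B[j]=20 take 18 → i++
[i=4,j=3] A[i]=24>B[j]=20 take 20 → j++
[i=4,j=4] A[i]=24>B[j]=23 take 23 → j++
[i=4,j=5] A[i]=24<=B[j]=24 take 24 → i++
[i=5,j=5] A[i]=28>B[j]=24 take 24 → j++
[i=5,j=6] A[i]=28<=B[j]=32 take 28 → i++
[i=6,j=6] A[i]=36>B[j]=32 take 32 → j++

j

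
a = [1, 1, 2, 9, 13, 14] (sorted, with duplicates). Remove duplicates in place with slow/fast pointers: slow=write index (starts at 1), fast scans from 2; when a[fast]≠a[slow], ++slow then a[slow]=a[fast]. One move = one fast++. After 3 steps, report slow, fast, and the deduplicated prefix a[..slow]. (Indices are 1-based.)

slow=3, fast=5, prefix=[1, 2, 9]

(s=1,f=2) a[fast]=1=a[slow] dup → fast++
(s=1,f=3) a[fast]=2≠a[slow]=1 write a[2]=2 → slow++,fast++
(s=2,f=4) a[fast]=9≠a[slow]=2 write a[3]=9 → slow++,fast++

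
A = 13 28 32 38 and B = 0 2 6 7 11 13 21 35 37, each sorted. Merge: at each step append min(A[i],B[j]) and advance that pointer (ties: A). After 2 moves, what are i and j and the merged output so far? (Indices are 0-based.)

i=0, j=2, merged so far=[0, 2]

[i=0,j=0] A[i]=13>B[j]=0 take 0 → j++
[i=0,j=1] A[i]=13>B[j]=2 take 2 → j++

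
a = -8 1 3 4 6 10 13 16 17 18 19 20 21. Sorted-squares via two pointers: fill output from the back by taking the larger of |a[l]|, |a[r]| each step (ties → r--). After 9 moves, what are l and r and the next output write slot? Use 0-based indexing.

l=0 r=12: |-8|<=|21| out[12]=441, r--
l=0 r=11: |-8|<=|20| out[11]=400, r--
l=0 r=10: |-8|<=|19| out[10]=361, r--
l=0 r=9: |-8|<=|18| out[9]=324, r--
l=0 r=8: |-8|<=|17| out[8]=289, r--
l=0 r=7: |-8|<=|16| out[7]=256, r--
l=0 r=6: |-8|<=|13| out[6]=169, r--
l=0 r=5: |-8|<=|10| out[5]=100, r--
l=0 r=4: |-8|>|6| out[4]=64, l++

l=1, r=4, next write slot=3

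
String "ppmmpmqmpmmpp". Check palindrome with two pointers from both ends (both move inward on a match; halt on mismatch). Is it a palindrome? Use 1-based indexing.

[1,13] 'p'=='p' → l++,r--
[2,12] 'p'=='p' → l++,r--
[3,11] 'm'=='m' → l++,r--
[4,10] 'm'=='m' → l++,r--
[5,9] 'p'=='p' → l++,r--
[6,8] 'm'=='m' → l++,r--

palindrome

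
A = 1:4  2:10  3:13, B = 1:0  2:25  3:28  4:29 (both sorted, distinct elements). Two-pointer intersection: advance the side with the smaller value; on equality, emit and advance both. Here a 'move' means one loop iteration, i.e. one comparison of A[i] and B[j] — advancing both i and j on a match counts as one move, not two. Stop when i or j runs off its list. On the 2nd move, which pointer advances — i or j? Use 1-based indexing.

i

i=1 j=1: 4>0, j++
i=1 j=2: 4<25, i++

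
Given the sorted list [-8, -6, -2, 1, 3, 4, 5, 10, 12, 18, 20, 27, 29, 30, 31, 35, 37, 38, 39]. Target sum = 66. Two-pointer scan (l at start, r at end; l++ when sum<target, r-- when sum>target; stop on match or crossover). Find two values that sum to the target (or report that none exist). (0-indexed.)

l=0 r=18: -8+39=31 <66, l++
l=1 r=18: -6+39=33 <66, l++
l=2 r=18: -2+39=37 <66, l++
l=3 r=18: 1+39=40 <66, l++
l=4 r=18: 3+39=42 <66, l++
l=5 r=18: 4+39=43 <66, l++
l=6 r=18: 5+39=44 <66, l++
l=7 r=18: 10+39=49 <66, l++
l=8 r=18: 12+39=51 <66, l++
l=9 r=18: 18+39=57 <66, l++
l=10 r=18: 20+39=59 <66, l++
l=11 r=18: 27+39=66, found

(27, 39)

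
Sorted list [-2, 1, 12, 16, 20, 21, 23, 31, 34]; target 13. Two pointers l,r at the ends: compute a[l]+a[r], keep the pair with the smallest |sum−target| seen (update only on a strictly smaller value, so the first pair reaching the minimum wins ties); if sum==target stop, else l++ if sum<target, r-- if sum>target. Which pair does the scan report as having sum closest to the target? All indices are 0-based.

pair (1, 12) with sum 13 (|Δ|=0)

[0,8] -2+34=32 d=19 * → r--
[0,7] -2+31=29 d=16 * → r--
[0,6] -2+23=21 d=8 * → r--
[0,5] -2+21=19 d=6 * → r--
[0,4] -2+20=18 d=5 * → r--
[0,3] -2+16=14 d=1 * → r--
[0,2] -2+12=10 d=3 → l++
[1,2] 1+12=13 d=0 * → stop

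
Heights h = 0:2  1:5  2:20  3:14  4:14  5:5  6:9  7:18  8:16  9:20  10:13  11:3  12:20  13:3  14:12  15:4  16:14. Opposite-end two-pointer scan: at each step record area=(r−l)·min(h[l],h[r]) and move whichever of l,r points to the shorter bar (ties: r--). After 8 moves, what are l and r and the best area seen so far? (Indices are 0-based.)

l=2, r=10, best area=200

l=0 r=16: min(2,14)*16=32 best=32 *, l++
l=1 r=16: min(5,14)*15=75 best=75 *, l++
l=2 r=16: min(20,14)*14=196 best=196 *, r--
l=2 r=15: min(20,4)*13=52 best=196, r--
l=2 r=14: min(20,12)*12=144 best=196, r--
l=2 r=13: min(20,3)*11=33 best=196, r--
l=2 r=12: min(20,20)*10=200 best=200 *, r--
l=2 r=11: min(20,3)*9=27 best=200, r--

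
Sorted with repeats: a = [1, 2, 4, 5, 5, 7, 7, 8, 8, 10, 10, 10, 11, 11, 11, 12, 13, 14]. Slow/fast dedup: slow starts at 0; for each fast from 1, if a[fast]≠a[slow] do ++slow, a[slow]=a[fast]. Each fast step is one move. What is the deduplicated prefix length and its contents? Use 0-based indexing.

slow=0 fast=1: a[fast]=2≠a[slow]=1 write a[1]=2, slow++,fast++
slow=1 fast=2: a[fast]=4≠a[slow]=2 write a[2]=4, slow++,fast++
slow=2 fast=3: a[fast]=5≠a[slow]=4 write a[3]=5, slow++,fast++
slow=3 fast=4: a[fast]=5=a[slow] dup, fast++
slow=3 fast=5: a[fast]=7≠a[slow]=5 write a[4]=7, slow++,fast++
slow=4 fast=6: a[fast]=7=a[slow] dup, fast++
slow=4 fast=7: a[fast]=8≠a[slow]=7 write a[5]=8, slow++,fast++
slow=5 fast=8: a[fast]=8=a[slow] dup, fast++
slow=5 fast=9: a[fast]=10≠a[slow]=8 write a[6]=10, slow++,fast++
slow=6 fast=10: a[fast]=10=a[slow] dup, fast++
slow=6 fast=11: a[fast]=10=a[slow] dup, fast++
slow=6 fast=12: a[fast]=11≠a[slow]=10 write a[7]=11, slow++,fast++
slow=7 fast=13: a[fast]=11=a[slow] dup, fast++
slow=7 fast=14: a[fast]=11=a[slow] dup, fast++
slow=7 fast=15: a[fast]=12≠a[slow]=11 write a[8]=12, slow++,fast++
slow=8 fast=16: a[fast]=13≠a[slow]=12 write a[9]=13, slow++,fast++
slow=9 fast=17: a[fast]=14≠a[slow]=13 write a[10]=14, slow++,fast++

length 11; prefix = [1, 2, 4, 5, 7, 8, 10, 11, 12, 13, 14]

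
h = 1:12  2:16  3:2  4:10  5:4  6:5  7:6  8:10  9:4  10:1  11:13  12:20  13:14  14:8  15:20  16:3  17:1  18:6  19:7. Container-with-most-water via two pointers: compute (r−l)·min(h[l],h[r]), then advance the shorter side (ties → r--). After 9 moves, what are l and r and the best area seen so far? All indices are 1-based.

l=6, r=15, best area=208

[1,19] min(12,7)*18=126 best=126 * → r--
[1,18] min(12,6)*17=102 best=126 → r--
[1,17] min(12,1)*16=16 best=126 → r--
[1,16] min(12,3)*15=45 best=126 → r--
[1,15] min(12,20)*14=168 best=168 * → l++
[2,15] min(16,20)*13=208 best=208 * → l++
[3,15] min(2,20)*12=24 best=208 → l++
[4,15] min(10,20)*11=110 best=208 → l++
[5,15] min(4,20)*10=40 best=208 → l++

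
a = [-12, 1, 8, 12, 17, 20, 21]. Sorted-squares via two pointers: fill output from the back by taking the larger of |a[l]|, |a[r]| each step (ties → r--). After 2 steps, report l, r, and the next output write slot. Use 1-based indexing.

[1,7] |-12|<=|21| out[7]=441 → r--
[1,6] |-12|<=|20| out[6]=400 → r--

l=1, r=5, next write slot=5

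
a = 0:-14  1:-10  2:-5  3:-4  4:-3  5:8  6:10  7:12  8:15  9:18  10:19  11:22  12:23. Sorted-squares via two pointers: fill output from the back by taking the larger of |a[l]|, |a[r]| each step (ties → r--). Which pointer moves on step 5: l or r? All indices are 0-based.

[0,12] |-14|<=|23| out[12]=529 → r--
[0,11] |-14|<=|22| out[11]=484 → r--
[0,10] |-14|<=|19| out[10]=361 → r--
[0,9] |-14|<=|18| out[9]=324 → r--
[0,8] |-14|<=|15| out[8]=225 → r--

r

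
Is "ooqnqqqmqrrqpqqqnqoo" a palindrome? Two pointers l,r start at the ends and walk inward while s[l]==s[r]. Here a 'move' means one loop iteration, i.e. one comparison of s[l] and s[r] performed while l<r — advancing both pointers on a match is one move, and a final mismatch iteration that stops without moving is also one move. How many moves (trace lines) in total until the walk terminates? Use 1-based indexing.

l=1 r=20: 'o'=='o', l++,r--
l=2 r=19: 'o'=='o', l++,r--
l=3 r=18: 'q'=='q', l++,r--
l=4 r=17: 'n'=='n', l++,r--
l=5 r=16: 'q'=='q', l++,r--
l=6 r=15: 'q'=='q', l++,r--
l=7 r=14: 'q'=='q', l++,r--
l=8 r=13: 'm'!='p', stop

8 moves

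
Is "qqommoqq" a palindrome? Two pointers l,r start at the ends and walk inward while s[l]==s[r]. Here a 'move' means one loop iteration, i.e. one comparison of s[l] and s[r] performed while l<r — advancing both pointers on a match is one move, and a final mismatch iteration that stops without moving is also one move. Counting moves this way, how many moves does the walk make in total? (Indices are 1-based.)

4 moves

l=1 r=8: 'q'=='q', l++,r--
l=2 r=7: 'q'=='q', l++,r--
l=3 r=6: 'o'=='o', l++,r--
l=4 r=5: 'm'=='m', l++,r--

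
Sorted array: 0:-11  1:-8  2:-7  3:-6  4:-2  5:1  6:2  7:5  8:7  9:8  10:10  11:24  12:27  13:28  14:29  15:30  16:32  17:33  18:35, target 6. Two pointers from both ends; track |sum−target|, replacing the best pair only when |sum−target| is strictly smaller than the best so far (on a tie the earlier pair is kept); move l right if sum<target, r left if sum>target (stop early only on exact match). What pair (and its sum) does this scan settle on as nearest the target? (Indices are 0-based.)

pair (-2, 8) with sum 6 (|Δ|=0)

[0,18] -11+35=24 d=18 * → r--
[0,17] -11+33=22 d=16 * → r--
[0,16] -11+32=21 d=15 * → r--
[0,15] -11+30=19 d=13 * → r--
[0,14] -11+29=18 d=12 * → r--
[0,13] -11+28=17 d=11 * → r--
[0,12] -11+27=16 d=10 * → r--
[0,11] -11+24=13 d=7 * → r--
[0,10] -11+10=-1 d=7 → l++
[1,10] -8+10=2 d=4 * → l++
[2,10] -7+10=3 d=3 * → l++
[3,10] -6+10=4 d=2 * → l++
[4,10] -2+10=8 d=2 → r--
[4,9] -2+8=6 d=0 * → stop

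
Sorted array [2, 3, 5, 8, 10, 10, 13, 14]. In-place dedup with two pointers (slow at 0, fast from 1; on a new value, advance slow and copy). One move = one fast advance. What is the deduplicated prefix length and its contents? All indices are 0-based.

length 7; prefix = [2, 3, 5, 8, 10, 13, 14]

(s=0,f=1) a[fast]=3≠a[slow]=2 write a[1]=3 → slow++,fast++
(s=1,f=2) a[fast]=5≠a[slow]=3 write a[2]=5 → slow++,fast++
(s=2,f=3) a[fast]=8≠a[slow]=5 write a[3]=8 → slow++,fast++
(s=3,f=4) a[fast]=10≠a[slow]=8 write a[4]=10 → slow++,fast++
(s=4,f=5) a[fast]=10=a[slow] dup → fast++
(s=4,f=6) a[fast]=13≠a[slow]=10 write a[5]=13 → slow++,fast++
(s=5,f=7) a[fast]=14≠a[slow]=13 write a[6]=14 → slow++,fast++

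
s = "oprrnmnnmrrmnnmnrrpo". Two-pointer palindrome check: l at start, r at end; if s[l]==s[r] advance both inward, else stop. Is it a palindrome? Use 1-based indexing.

[1,20] 'o'=='o' → l++,r--
[2,19] 'p'=='p' → l++,r--
[3,18] 'r'=='r' → l++,r--
[4,17] 'r'=='r' → l++,r--
[5,16] 'n'=='n' → l++,r--
[6,15] 'm'=='m' → l++,r--
[7,14] 'n'=='n' → l++,r--
[8,13] 'n'=='n' → l++,r--
[9,12] 'm'=='m' → l++,r--
[10,11] 'r'=='r' → l++,r--

palindrome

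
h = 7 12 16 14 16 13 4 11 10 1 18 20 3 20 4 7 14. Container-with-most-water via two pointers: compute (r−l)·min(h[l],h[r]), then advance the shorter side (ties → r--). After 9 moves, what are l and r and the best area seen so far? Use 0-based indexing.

l=0 r=16: min(7,14)*16=112 best=112 *, l++
l=1 r=16: min(12,14)*15=180 best=180 *, l++
l=2 r=16: min(16,14)*14=196 best=196 *, r--
l=2 r=15: min(16,7)*13=91 best=196, r--
l=2 r=14: min(16,4)*12=48 best=196, r--
l=2 r=13: min(16,20)*11=176 best=196, l++
l=3 r=13: min(14,20)*10=140 best=196, l++
l=4 r=13: min(16,20)*9=144 best=196, l++
l=5 r=13: min(13,20)*8=104 best=196, l++

l=6, r=13, best area=196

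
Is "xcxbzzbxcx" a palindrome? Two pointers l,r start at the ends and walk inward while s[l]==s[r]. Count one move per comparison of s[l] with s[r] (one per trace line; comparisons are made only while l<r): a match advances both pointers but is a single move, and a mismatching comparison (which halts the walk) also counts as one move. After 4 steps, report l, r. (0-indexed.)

l=0 r=9: 'x'=='x', l++,r--
l=1 r=8: 'c'=='c', l++,r--
l=2 r=7: 'x'=='x', l++,r--
l=3 r=6: 'b'=='b', l++,r--

l=4, r=5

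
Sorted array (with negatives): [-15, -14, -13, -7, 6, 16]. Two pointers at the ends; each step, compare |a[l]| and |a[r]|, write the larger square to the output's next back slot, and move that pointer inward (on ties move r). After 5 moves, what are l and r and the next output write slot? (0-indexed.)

[0,5] |-15|<=|16| out[5]=256 → r--
[0,4] |-15|>|6| out[4]=225 → l++
[1,4] |-14|>|6| out[3]=196 → l++
[2,4] |-13|>|6| out[2]=169 → l++
[3,4] |-7|>|6| out[1]=49 → l++

l=4, r=4, next write slot=0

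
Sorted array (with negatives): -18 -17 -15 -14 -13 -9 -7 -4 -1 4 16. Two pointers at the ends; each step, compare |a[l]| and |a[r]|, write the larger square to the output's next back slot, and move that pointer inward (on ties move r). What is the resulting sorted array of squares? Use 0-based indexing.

[0,10] |-18|>|16| out[10]=324 → l++
[1,10] |-17|>|16| out[9]=289 → l++
[2,10] |-15|<=|16| out[8]=256 → r--
[2,9] |-15|>|4| out[7]=225 → l++
[3,9] |-14|>|4| out[6]=196 → l++
[4,9] |-13|>|4| out[5]=169 → l++
[5,9] |-9|>|4| out[4]=81 → l++
[6,9] |-7|>|4| out[3]=49 → l++
[7,9] |-4|<=|4| out[2]=16 → r--
[7,8] |-4|>|-1| out[1]=16 → l++
[8,8] |-1|<=|-1| out[0]=1 → r--

[1, 16, 16, 49, 81, 169, 196, 225, 256, 289, 324]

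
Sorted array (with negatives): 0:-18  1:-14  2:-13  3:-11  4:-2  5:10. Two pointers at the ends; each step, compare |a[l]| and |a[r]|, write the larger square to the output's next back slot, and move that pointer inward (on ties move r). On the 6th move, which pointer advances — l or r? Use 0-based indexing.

l=0 r=5: |-18|>|10| out[5]=324, l++
l=1 r=5: |-14|>|10| out[4]=196, l++
l=2 r=5: |-13|>|10| out[3]=169, l++
l=3 r=5: |-11|>|10| out[2]=121, l++
l=4 r=5: |-2|<=|10| out[1]=100, r--
l=4 r=4: |-2|<=|-2| out[0]=4, r--

r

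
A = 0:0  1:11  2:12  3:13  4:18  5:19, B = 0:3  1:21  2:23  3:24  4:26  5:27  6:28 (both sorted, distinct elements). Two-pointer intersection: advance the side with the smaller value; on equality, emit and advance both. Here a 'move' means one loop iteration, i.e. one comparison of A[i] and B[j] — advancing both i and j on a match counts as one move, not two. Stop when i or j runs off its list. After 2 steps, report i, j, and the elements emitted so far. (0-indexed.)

i=1, j=1, emitted=[]

[i=0,j=0] 0<3 → i++
[i=1,j=0] 11>3 → j++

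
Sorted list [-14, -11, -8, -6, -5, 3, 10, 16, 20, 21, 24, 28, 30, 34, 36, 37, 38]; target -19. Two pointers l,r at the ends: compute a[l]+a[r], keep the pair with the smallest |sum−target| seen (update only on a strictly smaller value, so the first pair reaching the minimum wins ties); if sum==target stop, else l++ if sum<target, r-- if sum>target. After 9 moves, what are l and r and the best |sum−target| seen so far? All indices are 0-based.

l=0, r=7, best |Δ|=25

[0,16] -14+38=24 d=43 * → r--
[0,15] -14+37=23 d=42 * → r--
[0,14] -14+36=22 d=41 * → r--
[0,13] -14+34=20 d=39 * → r--
[0,12] -14+30=16 d=35 * → r--
[0,11] -14+28=14 d=33 * → r--
[0,10] -14+24=10 d=29 * → r--
[0,9] -14+21=7 d=26 * → r--
[0,8] -14+20=6 d=25 * → r--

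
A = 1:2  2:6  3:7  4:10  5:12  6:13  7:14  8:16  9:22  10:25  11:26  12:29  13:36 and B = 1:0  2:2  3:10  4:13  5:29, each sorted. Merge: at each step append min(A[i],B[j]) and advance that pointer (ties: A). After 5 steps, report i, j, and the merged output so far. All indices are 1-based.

i=1 j=1: A[i]=2>B[j]=0 take 0, j++
i=1 j=2: A[i]=2<=B[j]=2 take 2, i++
i=2 j=2: A[i]=6>B[j]=2 take 2, j++
i=2 j=3: A[i]=6<=B[j]=10 take 6, i++
i=3 j=3: A[i]=7<=B[j]=10 take 7, i++

i=4, j=3, merged so far=[0, 2, 2, 6, 7]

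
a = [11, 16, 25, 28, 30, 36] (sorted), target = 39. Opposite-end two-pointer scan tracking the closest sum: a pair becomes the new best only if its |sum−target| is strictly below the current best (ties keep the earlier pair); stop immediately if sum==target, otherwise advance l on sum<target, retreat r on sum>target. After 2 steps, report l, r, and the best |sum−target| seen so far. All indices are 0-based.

[0,5] 11+36=47 d=8 * → r--
[0,4] 11+30=41 d=2 * → r--

l=0, r=3, best |Δ|=2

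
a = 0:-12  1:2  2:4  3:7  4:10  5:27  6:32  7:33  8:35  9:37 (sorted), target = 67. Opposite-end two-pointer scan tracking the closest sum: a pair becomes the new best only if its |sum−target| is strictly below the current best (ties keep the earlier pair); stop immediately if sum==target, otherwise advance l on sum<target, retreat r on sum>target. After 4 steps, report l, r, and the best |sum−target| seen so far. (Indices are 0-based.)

[0,9] -12+37=25 d=42 * → l++
[1,9] 2+37=39 d=28 * → l++
[2,9] 4+37=41 d=26 * → l++
[3,9] 7+37=44 d=23 * → l++

l=4, r=9, best |Δ|=23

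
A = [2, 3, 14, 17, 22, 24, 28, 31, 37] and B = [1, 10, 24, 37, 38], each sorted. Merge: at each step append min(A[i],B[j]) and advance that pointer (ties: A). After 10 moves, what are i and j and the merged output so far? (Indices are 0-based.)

i=7, j=3, merged so far=[1, 2, 3, 10, 14, 17, 22, 24, 24, 28]

i=0 j=0: A[i]=2>B[j]=1 take 1, j++
i=0 j=1: A[i]=2<=B[j]=10 take 2, i++
i=1 j=1: A[i]=3<=B[j]=10 take 3, i++
i=2 j=1: A[i]=14>B[j]=10 take 10, j++
i=2 j=2: A[i]=14<=B[j]=24 take 14, i++
i=3 j=2: A[i]=17<=B[j]=24 take 17, i++
i=4 j=2: A[i]=22<=B[j]=24 take 22, i++
i=5 j=2: A[i]=24<=B[j]=24 take 24, i++
i=6 j=2: A[i]=28>B[j]=24 take 24, j++
i=6 j=3: A[i]=28<=B[j]=37 take 28, i++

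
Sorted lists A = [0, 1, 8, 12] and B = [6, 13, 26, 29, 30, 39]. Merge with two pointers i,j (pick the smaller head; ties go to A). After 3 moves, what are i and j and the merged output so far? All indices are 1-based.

[i=1,j=1] A[i]=0<=B[j]=6 take 0 → i++
[i=2,j=1] A[i]=1<=B[j]=6 take 1 → i++
[i=3,j=1] A[i]=8>B[j]=6 take 6 → j++

i=3, j=2, merged so far=[0, 1, 6]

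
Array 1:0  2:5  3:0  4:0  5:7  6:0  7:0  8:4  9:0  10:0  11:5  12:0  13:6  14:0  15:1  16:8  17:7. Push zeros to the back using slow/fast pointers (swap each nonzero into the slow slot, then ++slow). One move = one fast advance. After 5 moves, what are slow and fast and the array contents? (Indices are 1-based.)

slow=3, fast=6, a=[5, 7, 0, 0, 0, 0, 0, 4, 0, 0, 5, 0, 6, 0, 1, 8, 7]

slow=1 fast=1: a[fast]=0, fast++
slow=1 fast=2: a[fast]=5≠0 swap→a[1]=5, slow++,fast++
slow=2 fast=3: a[fast]=0, fast++
slow=2 fast=4: a[fast]=0, fast++
slow=2 fast=5: a[fast]=7≠0 swap→a[2]=7, slow++,fast++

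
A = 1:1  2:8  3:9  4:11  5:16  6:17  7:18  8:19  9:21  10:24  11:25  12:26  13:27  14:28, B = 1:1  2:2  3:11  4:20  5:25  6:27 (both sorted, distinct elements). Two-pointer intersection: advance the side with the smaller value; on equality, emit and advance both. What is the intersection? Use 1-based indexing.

i=1 j=1: 1==1 emit, i++,j++
i=2 j=2: 8>2, j++
i=2 j=3: 8<11, i++
i=3 j=3: 9<11, i++
i=4 j=3: 11==11 emit, i++,j++
i=5 j=4: 16<20, i++
i=6 j=4: 17<20, i++
i=7 j=4: 18<20, i++
i=8 j=4: 19<20, i++
i=9 j=4: 21>20, j++
i=9 j=5: 21<25, i++
i=10 j=5: 24<25, i++
i=11 j=5: 25==25 emit, i++,j++
i=12 j=6: 26<27, i++
i=13 j=6: 27==27 emit, i++,j++

intersection = [1, 11, 25, 27]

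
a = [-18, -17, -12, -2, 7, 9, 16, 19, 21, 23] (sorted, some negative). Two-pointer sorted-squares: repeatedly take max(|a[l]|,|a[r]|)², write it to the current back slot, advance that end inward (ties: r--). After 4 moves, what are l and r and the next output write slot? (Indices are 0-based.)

l=1, r=6, next write slot=5

l=0 r=9: |-18|<=|23| out[9]=529, r--
l=0 r=8: |-18|<=|21| out[8]=441, r--
l=0 r=7: |-18|<=|19| out[7]=361, r--
l=0 r=6: |-18|>|16| out[6]=324, l++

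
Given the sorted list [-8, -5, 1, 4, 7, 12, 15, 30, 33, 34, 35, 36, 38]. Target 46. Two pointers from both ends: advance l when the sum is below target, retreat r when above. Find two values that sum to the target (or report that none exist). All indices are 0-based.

l=0 r=12: -8+38=30 <46, l++
l=1 r=12: -5+38=33 <46, l++
l=2 r=12: 1+38=39 <46, l++
l=3 r=12: 4+38=42 <46, l++
l=4 r=12: 7+38=45 <46, l++
l=5 r=12: 12+38=50 >46, r--
l=5 r=11: 12+36=48 >46, r--
l=5 r=10: 12+35=47 >46, r--
l=5 r=9: 12+34=46, found

(12, 34)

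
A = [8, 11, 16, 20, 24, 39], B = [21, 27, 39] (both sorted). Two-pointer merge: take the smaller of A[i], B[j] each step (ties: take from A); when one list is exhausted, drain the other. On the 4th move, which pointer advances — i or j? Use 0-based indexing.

i=0 j=0: A[i]=8<=B[j]=21 take 8, i++
i=1 j=0: A[i]=11<=B[j]=21 take 11, i++
i=2 j=0: A[i]=16<=B[j]=21 take 16, i++
i=3 j=0: A[i]=20<=B[j]=21 take 20, i++

i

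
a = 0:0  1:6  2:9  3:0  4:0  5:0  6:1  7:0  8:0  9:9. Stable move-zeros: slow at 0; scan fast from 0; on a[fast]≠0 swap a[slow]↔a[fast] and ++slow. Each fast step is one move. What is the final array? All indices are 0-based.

[6, 9, 1, 9, 0, 0, 0, 0, 0, 0]

slow=0 fast=0: a[fast]=0, fast++
slow=0 fast=1: a[fast]=6≠0 swap→a[0]=6, slow++,fast++
slow=1 fast=2: a[fast]=9≠0 swap→a[1]=9, slow++,fast++
slow=2 fast=3: a[fast]=0, fast++
slow=2 fast=4: a[fast]=0, fast++
slow=2 fast=5: a[fast]=0, fast++
slow=2 fast=6: a[fast]=1≠0 swap→a[2]=1, slow++,fast++
slow=3 fast=7: a[fast]=0, fast++
slow=3 fast=8: a[fast]=0, fast++
slow=3 fast=9: a[fast]=9≠0 swap→a[3]=9, slow++,fast++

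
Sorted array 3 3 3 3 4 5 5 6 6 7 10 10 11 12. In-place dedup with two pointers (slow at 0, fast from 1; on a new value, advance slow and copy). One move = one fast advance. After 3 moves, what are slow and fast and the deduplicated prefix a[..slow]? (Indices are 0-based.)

slow=0 fast=1: a[fast]=3=a[slow] dup, fast++
slow=0 fast=2: a[fast]=3=a[slow] dup, fast++
slow=0 fast=3: a[fast]=3=a[slow] dup, fast++

slow=0, fast=4, prefix=[3]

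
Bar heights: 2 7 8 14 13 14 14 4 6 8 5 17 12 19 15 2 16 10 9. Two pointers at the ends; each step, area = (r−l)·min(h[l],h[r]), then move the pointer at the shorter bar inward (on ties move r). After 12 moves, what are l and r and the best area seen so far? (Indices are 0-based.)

l=0 r=18: min(2,9)*18=36 best=36 *, l++
l=1 r=18: min(7,9)*17=119 best=119 *, l++
l=2 r=18: min(8,9)*16=128 best=128 *, l++
l=3 r=18: min(14,9)*15=135 best=135 *, r--
l=3 r=17: min(14,10)*14=140 best=140 *, r--
l=3 r=16: min(14,16)*13=182 best=182 *, l++
l=4 r=16: min(13,16)*12=156 best=182, l++
l=5 r=16: min(14,16)*11=154 best=182, l++
l=6 r=16: min(14,16)*10=140 best=182, l++
l=7 r=16: min(4,16)*9=36 best=182, l++
l=8 r=16: min(6,16)*8=48 best=182, l++
l=9 r=16: min(8,16)*7=56 best=182, l++

l=10, r=16, best area=182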